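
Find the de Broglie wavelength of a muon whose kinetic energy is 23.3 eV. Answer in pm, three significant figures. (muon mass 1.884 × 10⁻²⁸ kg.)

λ = 17.7 pm

KE = 23.3 eV = 3.733 × 10⁻¹⁸ J.
p = √(2mKE) = √(2 × 1.884 × 10⁻²⁸ × 3.733 × 10⁻¹⁸) = 3.750 × 10⁻²³ kg·m/s.
λ = h/p = 6.626 × 10⁻³⁴ / 3.750 × 10⁻²³ = 1.77 × 10⁻¹¹ m = 17.7 pm.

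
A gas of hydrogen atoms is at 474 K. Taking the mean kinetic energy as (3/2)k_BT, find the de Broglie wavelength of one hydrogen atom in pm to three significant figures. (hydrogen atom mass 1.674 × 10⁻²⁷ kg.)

λ = 116 pm

KE = (3/2)k_BT = 1.5 × 1.381 × 10⁻²³ × 474 = 9.819 × 10⁻²¹ J.
p = √(2mKE) = √(2 × 1.674 × 10⁻²⁷ × 9.819 × 10⁻²¹) = 5.734 × 10⁻²⁴ kg·m/s.
λ = h/p = 1.16 × 10⁻¹⁰ m = 116 pm.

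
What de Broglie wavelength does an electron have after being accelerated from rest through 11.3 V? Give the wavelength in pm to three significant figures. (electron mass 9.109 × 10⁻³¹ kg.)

λ = 365 pm

KE = eV = 1.602 × 10⁻¹⁹ × 11.30 = 1.810 × 10⁻¹⁸ J.
p = √(2mKE) = √(2 × 9.109 × 10⁻³¹ × 1.810 × 10⁻¹⁸) = 1.816 × 10⁻²⁴ kg·m/s.
λ = h/p = 6.626 × 10⁻³⁴ / 1.816 × 10⁻²⁴ = 3.65 × 10⁻¹⁰ m = 365 pm.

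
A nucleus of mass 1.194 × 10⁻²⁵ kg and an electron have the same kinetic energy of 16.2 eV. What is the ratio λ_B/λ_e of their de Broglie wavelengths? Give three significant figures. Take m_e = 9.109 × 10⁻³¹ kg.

λ_B/λ_e = 2.76 × 10⁻³

At fixed KE, p = √(2mKE) so λ = h/p ∝ 1/√m.
λ_B/λ_e = √(m_e/m_B) = √(9.109 × 10⁻³¹/1.194 × 10⁻²⁵) = √(7.629 × 10⁻⁶) = 2.76 × 10⁻³.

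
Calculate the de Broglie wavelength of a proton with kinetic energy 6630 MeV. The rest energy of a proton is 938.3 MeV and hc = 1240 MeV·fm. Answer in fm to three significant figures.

λ = 0.165 fm

Total energy E = KE + m₀c² = 6630 + 938.3 = 7568.3 MeV.
(pc)² = E² − (m₀c²)² = (7568.3)² − (938.3)² = 5.640 × 10⁷ MeV², so pc = 7510 MeV.
λ = hc/(pc) = 1240 MeV·fm / 7510 MeV = 0.165 fm.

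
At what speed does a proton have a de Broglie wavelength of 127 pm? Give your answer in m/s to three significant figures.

v = 3120 m/s

p = h/λ = 6.626 × 10⁻³⁴ / 1.270 × 10⁻¹⁰ = 5.217 × 10⁻²⁴ kg·m/s.
v = p/m = 5.217 × 10⁻²⁴ / 1.673 × 10⁻²⁷ = 3.12 × 10³ m/s = 3120 m/s.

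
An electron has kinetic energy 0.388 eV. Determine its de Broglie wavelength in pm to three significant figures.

λ = 1970 pm

KE = 0.388 eV = 6.216 × 10⁻²⁰ J.
p = √(2mKE) = √(2 × 9.109 × 10⁻³¹ × 6.216 × 10⁻²⁰) = 3.365 × 10⁻²⁵ kg·m/s.
λ = h/p = 6.626 × 10⁻³⁴ / 3.365 × 10⁻²⁵ = 1.97 × 10⁻⁹ m = 1970 pm.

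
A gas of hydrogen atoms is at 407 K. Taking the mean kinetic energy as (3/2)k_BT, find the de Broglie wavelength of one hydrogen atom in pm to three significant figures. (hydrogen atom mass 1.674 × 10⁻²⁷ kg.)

λ = 125 pm

KE = (3/2)k_BT = 1.5 × 1.381 × 10⁻²³ × 407 = 8.431 × 10⁻²¹ J.
p = √(2mKE) = √(2 × 1.674 × 10⁻²⁷ × 8.431 × 10⁻²¹) = 5.313 × 10⁻²⁴ kg·m/s.
λ = h/p = 1.25 × 10⁻¹⁰ m = 125 pm.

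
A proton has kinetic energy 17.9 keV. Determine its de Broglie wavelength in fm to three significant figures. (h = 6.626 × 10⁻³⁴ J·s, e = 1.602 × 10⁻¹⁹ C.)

KE = 17.9 keV = 2.868 × 10⁻¹⁵ J.
p = √(2mKE) = √(2 × 1.673 × 10⁻²⁷ × 2.868 × 10⁻¹⁵) = 3.098 × 10⁻²¹ kg·m/s.
λ = h/p = 6.626 × 10⁻³⁴ / 3.098 × 10⁻²¹ = 2.14 × 10⁻¹³ m = 214 fm.

λ = 214 fm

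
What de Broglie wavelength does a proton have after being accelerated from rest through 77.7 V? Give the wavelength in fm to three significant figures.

KE = eV = 1.602 × 10⁻¹⁹ × 77.70 = 1.245 × 10⁻¹⁷ J.
p = √(2mKE) = √(2 × 1.673 × 10⁻²⁷ × 1.245 × 10⁻¹⁷) = 2.041 × 10⁻²² kg·m/s.
λ = h/p = 6.626 × 10⁻³⁴ / 2.041 × 10⁻²² = 3.25 × 10⁻¹² m = 3250 fm.

λ = 3250 fm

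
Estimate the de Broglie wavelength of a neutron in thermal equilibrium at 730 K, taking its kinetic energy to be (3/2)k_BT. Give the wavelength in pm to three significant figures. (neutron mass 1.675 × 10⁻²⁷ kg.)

KE = (3/2)k_BT = 1.5 × 1.381 × 10⁻²³ × 730 = 1.512 × 10⁻²⁰ J.
p = √(2mKE) = √(2 × 1.675 × 10⁻²⁷ × 1.512 × 10⁻²⁰) = 7.117 × 10⁻²⁴ kg·m/s.
λ = h/p = 9.31 × 10⁻¹¹ m = 93.1 pm.

λ = 93.1 pm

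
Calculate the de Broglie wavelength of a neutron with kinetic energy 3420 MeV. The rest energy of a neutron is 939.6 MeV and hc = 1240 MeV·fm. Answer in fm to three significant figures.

λ = 0.291 fm

Total energy E = KE + m₀c² = 3420 + 939.6 = 4359.6 MeV.
(pc)² = E² − (m₀c²)² = (4359.6)² − (939.6)² = 1.812 × 10⁷ MeV², so pc = 4257 MeV.
λ = hc/(pc) = 1240 MeV·fm / 4257 MeV = 0.291 fm.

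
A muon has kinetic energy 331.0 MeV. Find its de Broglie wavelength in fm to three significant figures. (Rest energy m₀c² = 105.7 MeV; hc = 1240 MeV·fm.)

Total energy E = KE + m₀c² = 331.0 + 105.7 = 436.7 MeV.
(pc)² = E² − (m₀c²)² = (436.7)² − (105.7)² = 1.795 × 10⁵ MeV², so pc = 423.7 MeV.
λ = hc/(pc) = 1240 MeV·fm / 423.7 MeV = 2.93 fm.

λ = 2.93 fm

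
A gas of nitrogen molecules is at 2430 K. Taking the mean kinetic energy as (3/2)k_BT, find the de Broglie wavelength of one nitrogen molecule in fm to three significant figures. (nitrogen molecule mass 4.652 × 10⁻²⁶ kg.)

KE = (3/2)k_BT = 1.5 × 1.381 × 10⁻²³ × 2430 = 5.034 × 10⁻²⁰ J.
p = √(2mKE) = √(2 × 4.652 × 10⁻²⁶ × 5.034 × 10⁻²⁰) = 6.844 × 10⁻²³ kg·m/s.
λ = h/p = 9.68 × 10⁻¹² m = 9680 fm.

λ = 9680 fm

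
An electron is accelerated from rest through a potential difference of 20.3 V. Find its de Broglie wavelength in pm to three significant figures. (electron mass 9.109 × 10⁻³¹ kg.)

λ = 272 pm

KE = eV = 1.602 × 10⁻¹⁹ × 20.30 = 3.252 × 10⁻¹⁸ J.
p = √(2mKE) = √(2 × 9.109 × 10⁻³¹ × 3.252 × 10⁻¹⁸) = 2.434 × 10⁻²⁴ kg·m/s.
λ = h/p = 6.626 × 10⁻³⁴ / 2.434 × 10⁻²⁴ = 2.72 × 10⁻¹⁰ m = 272 pm.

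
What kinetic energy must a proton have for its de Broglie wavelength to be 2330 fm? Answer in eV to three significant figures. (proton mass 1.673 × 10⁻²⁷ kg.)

p = h/λ = 6.626 × 10⁻³⁴ / 2.330 × 10⁻¹² = 2.844 × 10⁻²² kg·m/s.
KE = p²/(2m) = (2.844 × 10⁻²²)² / (2 × 1.673 × 10⁻²⁷) = 2.417 × 10⁻¹⁷ J = 151 eV.

KE = 151 eV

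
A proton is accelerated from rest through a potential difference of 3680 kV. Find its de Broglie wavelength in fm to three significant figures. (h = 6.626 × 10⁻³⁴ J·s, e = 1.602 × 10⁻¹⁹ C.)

KE = eV = 1.602 × 10⁻¹⁹ × 3.680 × 10⁶ = 5.895 × 10⁻¹³ J.
p = √(2mKE) = √(2 × 1.673 × 10⁻²⁷ × 5.895 × 10⁻¹³) = 4.441 × 10⁻²⁰ kg·m/s.
λ = h/p = 6.626 × 10⁻³⁴ / 4.441 × 10⁻²⁰ = 1.49 × 10⁻¹⁴ m = 14.9 fm.

λ = 14.9 fm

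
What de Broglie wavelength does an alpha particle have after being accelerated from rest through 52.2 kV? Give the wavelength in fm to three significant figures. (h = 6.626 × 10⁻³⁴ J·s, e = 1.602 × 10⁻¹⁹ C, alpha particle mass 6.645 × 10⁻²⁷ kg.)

KE = 2eV = 2 × 1.602 × 10⁻¹⁹ × 5.220 × 10⁴ = 1.672 × 10⁻¹⁴ J.
p = √(2mKE) = √(2 × 6.645 × 10⁻²⁷ × 1.672 × 10⁻¹⁴) = 1.491 × 10⁻²⁰ kg·m/s.
λ = h/p = 6.626 × 10⁻³⁴ / 1.491 × 10⁻²⁰ = 4.44 × 10⁻¹⁴ m = 44.4 fm.

λ = 44.4 fm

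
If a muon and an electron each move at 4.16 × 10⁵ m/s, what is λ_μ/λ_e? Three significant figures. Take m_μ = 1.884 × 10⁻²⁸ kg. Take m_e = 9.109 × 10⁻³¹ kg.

At fixed v, p = mv so λ = h/(mv) ∝ 1/m.
λ_μ/λ_e = m_e/m_μ = 9.109 × 10⁻³¹/1.884 × 10⁻²⁸ = 4.83 × 10⁻³.

λ_μ/λ_e = 4.83 × 10⁻³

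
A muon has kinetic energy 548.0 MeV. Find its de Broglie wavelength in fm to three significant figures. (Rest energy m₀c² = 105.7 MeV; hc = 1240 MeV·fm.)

λ = 1.92 fm

Total energy E = KE + m₀c² = 548.0 + 105.7 = 653.7 MeV.
(pc)² = E² − (m₀c²)² = (653.7)² − (105.7)² = 4.162 × 10⁵ MeV², so pc = 645.1 MeV.
λ = hc/(pc) = 1240 MeV·fm / 645.1 MeV = 1.92 fm.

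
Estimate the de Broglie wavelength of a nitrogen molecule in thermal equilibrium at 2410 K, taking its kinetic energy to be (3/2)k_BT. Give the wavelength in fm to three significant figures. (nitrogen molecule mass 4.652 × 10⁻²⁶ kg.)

KE = (3/2)k_BT = 1.5 × 1.381 × 10⁻²³ × 2410 = 4.992 × 10⁻²⁰ J.
p = √(2mKE) = √(2 × 4.652 × 10⁻²⁶ × 4.992 × 10⁻²⁰) = 6.815 × 10⁻²³ kg·m/s.
λ = h/p = 9.72 × 10⁻¹² m = 9720 fm.

λ = 9720 fm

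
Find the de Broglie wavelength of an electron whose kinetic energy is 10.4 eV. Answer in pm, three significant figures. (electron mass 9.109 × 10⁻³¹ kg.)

KE = 10.4 eV = 1.666 × 10⁻¹⁸ J.
p = √(2mKE) = √(2 × 9.109 × 10⁻³¹ × 1.666 × 10⁻¹⁸) = 1.742 × 10⁻²⁴ kg·m/s.
λ = h/p = 6.626 × 10⁻³⁴ / 1.742 × 10⁻²⁴ = 3.80 × 10⁻¹⁰ m = 380 pm.

λ = 380 pm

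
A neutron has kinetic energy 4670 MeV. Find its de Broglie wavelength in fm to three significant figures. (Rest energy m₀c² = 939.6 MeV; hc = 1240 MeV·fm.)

λ = 0.224 fm

Total energy E = KE + m₀c² = 4670 + 939.6 = 5609.6 MeV.
(pc)² = E² − (m₀c²)² = (5609.6)² − (939.6)² = 3.058 × 10⁷ MeV², so pc = 5530 MeV.
λ = hc/(pc) = 1240 MeV·fm / 5530 MeV = 0.224 fm.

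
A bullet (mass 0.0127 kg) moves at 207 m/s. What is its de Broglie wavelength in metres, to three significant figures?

p = mv = 0.0127 × 207 = 2.629 kg·m/s.
λ = h/p = 6.626 × 10⁻³⁴ / 2.629 = 2.52 × 10⁻³⁴ m.

λ = 2.52 × 10⁻³⁴ m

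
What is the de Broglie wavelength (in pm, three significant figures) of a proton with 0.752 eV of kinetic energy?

KE = 0.752 eV = 1.205 × 10⁻¹⁹ J.
p = √(2mKE) = √(2 × 1.673 × 10⁻²⁷ × 1.205 × 10⁻¹⁹) = 2.008 × 10⁻²³ kg·m/s.
λ = h/p = 6.626 × 10⁻³⁴ / 2.008 × 10⁻²³ = 3.30 × 10⁻¹¹ m = 33.0 pm.

λ = 33.0 pm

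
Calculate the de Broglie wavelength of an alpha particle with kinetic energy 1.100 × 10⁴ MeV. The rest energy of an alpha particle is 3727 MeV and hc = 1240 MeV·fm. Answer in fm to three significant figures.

Total energy E = KE + m₀c² = 1.100 × 10⁴ + 3727 = 14727 MeV.
(pc)² = E² − (m₀c²)² = (14727)² − (3727)² = 2.030 × 10⁸ MeV², so pc = 1.425 × 10⁴ MeV.
λ = hc/(pc) = 1240 MeV·fm / 1.425 × 10⁴ MeV = 0.0870 fm.

λ = 0.0870 fm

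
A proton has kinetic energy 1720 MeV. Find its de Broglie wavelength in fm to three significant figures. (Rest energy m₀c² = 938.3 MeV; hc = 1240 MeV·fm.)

λ = 0.499 fm

Total energy E = KE + m₀c² = 1720 + 938.3 = 2658.3 MeV.
(pc)² = E² − (m₀c²)² = (2658.3)² − (938.3)² = 6.186 × 10⁶ MeV², so pc = 2487 MeV.
λ = hc/(pc) = 1240 MeV·fm / 2487 MeV = 0.499 fm.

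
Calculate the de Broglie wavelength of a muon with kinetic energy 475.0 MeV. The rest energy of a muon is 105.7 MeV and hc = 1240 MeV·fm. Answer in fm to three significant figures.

Total energy E = KE + m₀c² = 475.0 + 105.7 = 580.7 MeV.
(pc)² = E² − (m₀c²)² = (580.7)² − (105.7)² = 3.260 × 10⁵ MeV², so pc = 571.0 MeV.
λ = hc/(pc) = 1240 MeV·fm / 571.0 MeV = 2.17 fm.

λ = 2.17 fm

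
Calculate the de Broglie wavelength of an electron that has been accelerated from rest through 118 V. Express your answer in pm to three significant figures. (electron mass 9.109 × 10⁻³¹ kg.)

λ = 113 pm

KE = eV = 1.602 × 10⁻¹⁹ × 118.0 = 1.890 × 10⁻¹⁷ J.
p = √(2mKE) = √(2 × 9.109 × 10⁻³¹ × 1.890 × 10⁻¹⁷) = 5.868 × 10⁻²⁴ kg·m/s.
λ = h/p = 6.626 × 10⁻³⁴ / 5.868 × 10⁻²⁴ = 1.13 × 10⁻¹⁰ m = 113 pm.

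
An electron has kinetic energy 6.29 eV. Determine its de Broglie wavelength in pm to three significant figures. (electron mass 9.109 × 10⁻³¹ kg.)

λ = 489 pm

KE = 6.29 eV = 1.008 × 10⁻¹⁸ J.
p = √(2mKE) = √(2 × 9.109 × 10⁻³¹ × 1.008 × 10⁻¹⁸) = 1.355 × 10⁻²⁴ kg·m/s.
λ = h/p = 6.626 × 10⁻³⁴ / 1.355 × 10⁻²⁴ = 4.89 × 10⁻¹⁰ m = 489 pm.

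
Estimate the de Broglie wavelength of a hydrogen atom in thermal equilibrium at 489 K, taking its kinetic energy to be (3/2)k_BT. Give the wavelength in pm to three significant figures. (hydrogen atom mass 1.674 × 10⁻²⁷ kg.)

KE = (3/2)k_BT = 1.5 × 1.381 × 10⁻²³ × 489 = 1.013 × 10⁻²⁰ J.
p = √(2mKE) = √(2 × 1.674 × 10⁻²⁷ × 1.013 × 10⁻²⁰) = 5.824 × 10⁻²⁴ kg·m/s.
λ = h/p = 1.14 × 10⁻¹⁰ m = 114 pm.

λ = 114 pm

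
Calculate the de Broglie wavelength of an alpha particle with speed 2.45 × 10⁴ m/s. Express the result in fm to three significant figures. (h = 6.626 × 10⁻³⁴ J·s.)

p = mv = 6.645 × 10⁻²⁷ × 2.45 × 10⁴ = 1.628 × 10⁻²² kg·m/s.
λ = h/p = 6.626 × 10⁻³⁴ / 1.628 × 10⁻²² = 4.07 × 10⁻¹² m = 4070 fm.

λ = 4070 fm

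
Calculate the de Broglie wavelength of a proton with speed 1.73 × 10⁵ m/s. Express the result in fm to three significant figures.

λ = 2290 fm

p = mv = 1.673 × 10⁻²⁷ × 1.73 × 10⁵ = 2.894 × 10⁻²² kg·m/s.
λ = h/p = 6.626 × 10⁻³⁴ / 2.894 × 10⁻²² = 2.29 × 10⁻¹² m = 2290 fm.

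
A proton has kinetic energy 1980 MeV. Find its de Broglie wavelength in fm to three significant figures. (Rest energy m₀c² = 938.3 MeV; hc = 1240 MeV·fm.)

λ = 0.449 fm

Total energy E = KE + m₀c² = 1980 + 938.3 = 2918.3 MeV.
(pc)² = E² − (m₀c²)² = (2918.3)² − (938.3)² = 7.636 × 10⁶ MeV², so pc = 2763 MeV.
λ = hc/(pc) = 1240 MeV·fm / 2763 MeV = 0.449 fm.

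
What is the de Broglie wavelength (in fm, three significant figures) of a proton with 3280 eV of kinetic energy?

KE = 3280 eV = 5.255 × 10⁻¹⁶ J.
p = √(2mKE) = √(2 × 1.673 × 10⁻²⁷ × 5.255 × 10⁻¹⁶) = 1.326 × 10⁻²¹ kg·m/s.
λ = h/p = 6.626 × 10⁻³⁴ / 1.326 × 10⁻²¹ = 5.00 × 10⁻¹³ m = 500 fm.

λ = 500 fm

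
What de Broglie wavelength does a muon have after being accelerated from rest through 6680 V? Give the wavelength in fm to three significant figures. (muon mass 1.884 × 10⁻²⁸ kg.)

KE = eV = 1.602 × 10⁻¹⁹ × 6680 = 1.070 × 10⁻¹⁵ J.
p = √(2mKE) = √(2 × 1.884 × 10⁻²⁸ × 1.070 × 10⁻¹⁵) = 6.350 × 10⁻²² kg·m/s.
λ = h/p = 6.626 × 10⁻³⁴ / 6.350 × 10⁻²² = 1.04 × 10⁻¹² m = 1040 fm.

λ = 1040 fm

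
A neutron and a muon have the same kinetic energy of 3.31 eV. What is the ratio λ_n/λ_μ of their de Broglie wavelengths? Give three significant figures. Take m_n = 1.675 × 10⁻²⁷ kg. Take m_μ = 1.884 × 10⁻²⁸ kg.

At fixed KE, p = √(2mKE) so λ = h/p ∝ 1/√m.
λ_n/λ_μ = √(m_μ/m_n) = √(1.884 × 10⁻²⁸/1.675 × 10⁻²⁷) = √(0.1125) = 0.335.

λ_n/λ_μ = 0.335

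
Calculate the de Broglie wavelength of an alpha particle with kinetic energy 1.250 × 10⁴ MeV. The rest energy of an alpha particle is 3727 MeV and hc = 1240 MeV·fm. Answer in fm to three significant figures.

λ = 0.0785 fm

Total energy E = KE + m₀c² = 1.250 × 10⁴ + 3727 = 16227 MeV.
(pc)² = E² − (m₀c²)² = (16227)² − (3727)² = 2.494 × 10⁸ MeV², so pc = 1.579 × 10⁴ MeV.
λ = hc/(pc) = 1240 MeV·fm / 1.579 × 10⁴ MeV = 0.0785 fm.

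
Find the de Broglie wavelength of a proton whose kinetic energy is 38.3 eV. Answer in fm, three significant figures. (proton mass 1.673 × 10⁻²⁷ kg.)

KE = 38.3 eV = 6.136 × 10⁻¹⁸ J.
p = √(2mKE) = √(2 × 1.673 × 10⁻²⁷ × 6.136 × 10⁻¹⁸) = 1.433 × 10⁻²² kg·m/s.
λ = h/p = 6.626 × 10⁻³⁴ / 1.433 × 10⁻²² = 4.62 × 10⁻¹² m = 4620 fm.

λ = 4620 fm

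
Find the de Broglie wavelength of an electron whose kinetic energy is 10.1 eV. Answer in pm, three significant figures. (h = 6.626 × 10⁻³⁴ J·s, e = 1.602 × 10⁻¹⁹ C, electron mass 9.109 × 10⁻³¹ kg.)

KE = 10.1 eV = 1.618 × 10⁻¹⁸ J.
p = √(2mKE) = √(2 × 9.109 × 10⁻³¹ × 1.618 × 10⁻¹⁸) = 1.717 × 10⁻²⁴ kg·m/s.
λ = h/p = 6.626 × 10⁻³⁴ / 1.717 × 10⁻²⁴ = 3.86 × 10⁻¹⁰ m = 386 pm.

λ = 386 pm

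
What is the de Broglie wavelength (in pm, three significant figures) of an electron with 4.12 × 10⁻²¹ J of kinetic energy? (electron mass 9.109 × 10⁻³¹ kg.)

p = √(2mKE) = √(2 × 9.109 × 10⁻³¹ × 4.120 × 10⁻²¹) = 8.664 × 10⁻²⁶ kg·m/s.
λ = h/p = 6.626 × 10⁻³⁴ / 8.664 × 10⁻²⁶ = 7.65 × 10⁻⁹ m = 7650 pm.

λ = 7650 pm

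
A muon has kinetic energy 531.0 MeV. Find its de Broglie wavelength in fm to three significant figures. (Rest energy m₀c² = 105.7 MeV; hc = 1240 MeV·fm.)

λ = 1.97 fm

Total energy E = KE + m₀c² = 531.0 + 105.7 = 636.7 MeV.
(pc)² = E² − (m₀c²)² = (636.7)² − (105.7)² = 3.942 × 10⁵ MeV², so pc = 627.9 MeV.
λ = hc/(pc) = 1240 MeV·fm / 627.9 MeV = 1.97 fm.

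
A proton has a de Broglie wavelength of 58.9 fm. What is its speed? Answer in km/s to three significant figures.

v = 6720 km/s

p = h/λ = 6.626 × 10⁻³⁴ / 5.890 × 10⁻¹⁴ = 1.125 × 10⁻²⁰ kg·m/s.
v = p/m = 1.125 × 10⁻²⁰ / 1.673 × 10⁻²⁷ = 6.72 × 10⁶ m/s = 6720 km/s.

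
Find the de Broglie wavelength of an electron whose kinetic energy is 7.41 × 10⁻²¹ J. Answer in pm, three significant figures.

p = √(2mKE) = √(2 × 9.109 × 10⁻³¹ × 7.410 × 10⁻²¹) = 1.162 × 10⁻²⁵ kg·m/s.
λ = h/p = 6.626 × 10⁻³⁴ / 1.162 × 10⁻²⁵ = 5.70 × 10⁻⁹ m = 5700 pm.

λ = 5700 pm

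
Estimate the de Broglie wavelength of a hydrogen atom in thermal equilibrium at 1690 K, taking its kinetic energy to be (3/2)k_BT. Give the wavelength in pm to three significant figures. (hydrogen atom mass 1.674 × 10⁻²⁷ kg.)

KE = (3/2)k_BT = 1.5 × 1.381 × 10⁻²³ × 1690 = 3.501 × 10⁻²⁰ J.
p = √(2mKE) = √(2 × 1.674 × 10⁻²⁷ × 3.501 × 10⁻²⁰) = 1.083 × 10⁻²³ kg·m/s.
λ = h/p = 6.12 × 10⁻¹¹ m = 61.2 pm.

λ = 61.2 pm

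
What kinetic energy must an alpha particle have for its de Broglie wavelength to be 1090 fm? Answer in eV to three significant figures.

KE = 174 eV

p = h/λ = 6.626 × 10⁻³⁴ / 1.090 × 10⁻¹² = 6.079 × 10⁻²² kg·m/s.
KE = p²/(2m) = (6.079 × 10⁻²²)² / (2 × 6.645 × 10⁻²⁷) = 2.781 × 10⁻¹⁷ J = 174 eV.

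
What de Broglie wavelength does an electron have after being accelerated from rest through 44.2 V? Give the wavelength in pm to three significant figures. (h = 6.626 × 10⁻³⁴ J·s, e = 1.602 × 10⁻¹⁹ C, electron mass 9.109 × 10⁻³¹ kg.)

KE = eV = 1.602 × 10⁻¹⁹ × 44.20 = 7.081 × 10⁻¹⁸ J.
p = √(2mKE) = √(2 × 9.109 × 10⁻³¹ × 7.081 × 10⁻¹⁸) = 3.592 × 10⁻²⁴ kg·m/s.
λ = h/p = 6.626 × 10⁻³⁴ / 3.592 × 10⁻²⁴ = 1.84 × 10⁻¹⁰ m = 184 pm.

λ = 184 pm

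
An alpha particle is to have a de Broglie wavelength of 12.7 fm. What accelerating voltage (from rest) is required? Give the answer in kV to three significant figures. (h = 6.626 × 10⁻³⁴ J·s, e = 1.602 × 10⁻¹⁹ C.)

V = 639 kV

p = h/λ = 6.626 × 10⁻³⁴ / 1.270 × 10⁻¹⁴ = 5.217 × 10⁻²⁰ kg·m/s.
KE = p²/(2m) = 2.048 × 10⁻¹³ J.
V = KE/2e = 2.048 × 10⁻¹³ / (2 × 1.602 × 10⁻¹⁹) = 639 kV.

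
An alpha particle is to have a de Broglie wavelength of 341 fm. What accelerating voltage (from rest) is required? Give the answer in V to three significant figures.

p = h/λ = 6.626 × 10⁻³⁴ / 3.410 × 10⁻¹³ = 1.943 × 10⁻²¹ kg·m/s.
KE = p²/(2m) = 2.841 × 10⁻¹⁶ J.
V = KE/2e = 2.841 × 10⁻¹⁶ / (2 × 1.602 × 10⁻¹⁹) = 887 V.

V = 887 V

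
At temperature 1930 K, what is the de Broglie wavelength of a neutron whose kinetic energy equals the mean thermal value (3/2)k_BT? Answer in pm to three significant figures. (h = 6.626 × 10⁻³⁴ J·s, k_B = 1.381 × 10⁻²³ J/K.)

KE = (3/2)k_BT = 1.5 × 1.381 × 10⁻²³ × 1930 = 3.998 × 10⁻²⁰ J.
p = √(2mKE) = √(2 × 1.675 × 10⁻²⁷ × 3.998 × 10⁻²⁰) = 1.157 × 10⁻²³ kg·m/s.
λ = h/p = 5.73 × 10⁻¹¹ m = 57.3 pm.

λ = 57.3 pm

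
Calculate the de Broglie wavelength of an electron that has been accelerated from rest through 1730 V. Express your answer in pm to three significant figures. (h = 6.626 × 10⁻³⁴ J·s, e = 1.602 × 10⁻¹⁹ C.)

KE = eV = 1.602 × 10⁻¹⁹ × 1730 = 2.771 × 10⁻¹⁶ J.
p = √(2mKE) = √(2 × 9.109 × 10⁻³¹ × 2.771 × 10⁻¹⁶) = 2.247 × 10⁻²³ kg·m/s.
λ = h/p = 6.626 × 10⁻³⁴ / 2.247 × 10⁻²³ = 2.95 × 10⁻¹¹ m = 29.5 pm.

λ = 29.5 pm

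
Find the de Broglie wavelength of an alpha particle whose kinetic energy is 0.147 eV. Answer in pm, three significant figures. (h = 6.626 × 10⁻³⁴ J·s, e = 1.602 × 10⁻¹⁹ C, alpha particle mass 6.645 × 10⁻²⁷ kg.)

KE = 0.147 eV = 2.355 × 10⁻²⁰ J.
p = √(2mKE) = √(2 × 6.645 × 10⁻²⁷ × 2.355 × 10⁻²⁰) = 1.769 × 10⁻²³ kg·m/s.
λ = h/p = 6.626 × 10⁻³⁴ / 1.769 × 10⁻²³ = 3.75 × 10⁻¹¹ m = 37.5 pm.

λ = 37.5 pm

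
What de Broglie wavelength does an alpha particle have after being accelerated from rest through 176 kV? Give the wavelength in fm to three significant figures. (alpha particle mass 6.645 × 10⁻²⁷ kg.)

KE = 2eV = 2 × 1.602 × 10⁻¹⁹ × 1.760 × 10⁵ = 5.639 × 10⁻¹⁴ J.
p = √(2mKE) = √(2 × 6.645 × 10⁻²⁷ × 5.639 × 10⁻¹⁴) = 2.738 × 10⁻²⁰ kg·m/s.
λ = h/p = 6.626 × 10⁻³⁴ / 2.738 × 10⁻²⁰ = 2.42 × 10⁻¹⁴ m = 24.2 fm.

λ = 24.2 fm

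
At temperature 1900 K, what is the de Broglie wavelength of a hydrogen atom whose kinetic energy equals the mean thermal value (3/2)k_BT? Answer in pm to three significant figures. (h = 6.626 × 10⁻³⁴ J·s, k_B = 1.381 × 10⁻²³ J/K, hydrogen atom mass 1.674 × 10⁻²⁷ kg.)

KE = (3/2)k_BT = 1.5 × 1.381 × 10⁻²³ × 1900 = 3.936 × 10⁻²⁰ J.
p = √(2mKE) = √(2 × 1.674 × 10⁻²⁷ × 3.936 × 10⁻²⁰) = 1.148 × 10⁻²³ kg·m/s.
λ = h/p = 5.77 × 10⁻¹¹ m = 57.7 pm.

λ = 57.7 pm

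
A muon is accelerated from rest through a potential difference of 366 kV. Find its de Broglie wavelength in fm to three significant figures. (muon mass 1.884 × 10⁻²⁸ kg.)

λ = 141 fm

KE = eV = 1.602 × 10⁻¹⁹ × 3.660 × 10⁵ = 5.863 × 10⁻¹⁴ J.
p = √(2mKE) = √(2 × 1.884 × 10⁻²⁸ × 5.863 × 10⁻¹⁴) = 4.700 × 10⁻²¹ kg·m/s.
λ = h/p = 6.626 × 10⁻³⁴ / 4.700 × 10⁻²¹ = 1.41 × 10⁻¹³ m = 141 fm.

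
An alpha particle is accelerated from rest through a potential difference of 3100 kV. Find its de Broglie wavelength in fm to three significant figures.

λ = 5.77 fm

KE = 2eV = 2 × 1.602 × 10⁻¹⁹ × 3.100 × 10⁶ = 9.932 × 10⁻¹³ J.
p = √(2mKE) = √(2 × 6.645 × 10⁻²⁷ × 9.932 × 10⁻¹³) = 1.149 × 10⁻¹⁹ kg·m/s.
λ = h/p = 6.626 × 10⁻³⁴ / 1.149 × 10⁻¹⁹ = 5.77 × 10⁻¹⁵ m = 5.77 fm.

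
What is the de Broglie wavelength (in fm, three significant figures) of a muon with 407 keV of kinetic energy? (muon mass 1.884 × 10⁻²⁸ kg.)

λ = 134 fm

KE = 407 keV = 6.520 × 10⁻¹⁴ J.
p = √(2mKE) = √(2 × 1.884 × 10⁻²⁸ × 6.520 × 10⁻¹⁴) = 4.957 × 10⁻²¹ kg·m/s.
λ = h/p = 6.626 × 10⁻³⁴ / 4.957 × 10⁻²¹ = 1.34 × 10⁻¹³ m = 134 fm.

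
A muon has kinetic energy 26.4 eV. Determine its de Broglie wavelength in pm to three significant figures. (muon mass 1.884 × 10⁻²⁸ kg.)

KE = 26.4 eV = 4.229 × 10⁻¹⁸ J.
p = √(2mKE) = √(2 × 1.884 × 10⁻²⁸ × 4.229 × 10⁻¹⁸) = 3.992 × 10⁻²³ kg·m/s.
λ = h/p = 6.626 × 10⁻³⁴ / 3.992 × 10⁻²³ = 1.66 × 10⁻¹¹ m = 16.6 pm.

λ = 16.6 pm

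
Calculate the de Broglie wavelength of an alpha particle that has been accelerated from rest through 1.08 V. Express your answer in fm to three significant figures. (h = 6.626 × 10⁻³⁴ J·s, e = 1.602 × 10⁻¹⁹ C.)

λ = 9770 fm

KE = 2eV = 2 × 1.602 × 10⁻¹⁹ × 1.080 = 3.460 × 10⁻¹⁹ J.
p = √(2mKE) = √(2 × 6.645 × 10⁻²⁷ × 3.460 × 10⁻¹⁹) = 6.781 × 10⁻²³ kg·m/s.
λ = h/p = 6.626 × 10⁻³⁴ / 6.781 × 10⁻²³ = 9.77 × 10⁻¹² m = 9770 fm.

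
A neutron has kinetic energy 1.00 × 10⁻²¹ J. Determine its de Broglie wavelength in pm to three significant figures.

λ = 362 pm

p = √(2mKE) = √(2 × 1.675 × 10⁻²⁷ × 1.000 × 10⁻²¹) = 1.830 × 10⁻²⁴ kg·m/s.
λ = h/p = 6.626 × 10⁻³⁴ / 1.830 × 10⁻²⁴ = 3.62 × 10⁻¹⁰ m = 362 pm.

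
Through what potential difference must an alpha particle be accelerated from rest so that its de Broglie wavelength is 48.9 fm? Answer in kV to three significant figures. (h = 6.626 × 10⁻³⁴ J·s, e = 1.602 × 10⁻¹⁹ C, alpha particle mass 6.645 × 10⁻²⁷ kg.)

V = 43.1 kV

p = h/λ = 6.626 × 10⁻³⁴ / 4.890 × 10⁻¹⁴ = 1.355 × 10⁻²⁰ kg·m/s.
KE = p²/(2m) = 1.382 × 10⁻¹⁴ J.
V = KE/2e = 1.382 × 10⁻¹⁴ / (2 × 1.602 × 10⁻¹⁹) = 43.1 kV.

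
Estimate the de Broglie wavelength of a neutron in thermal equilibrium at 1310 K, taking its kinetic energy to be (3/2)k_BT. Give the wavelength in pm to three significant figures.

λ = 69.5 pm

KE = (3/2)k_BT = 1.5 × 1.381 × 10⁻²³ × 1310 = 2.714 × 10⁻²⁰ J.
p = √(2mKE) = √(2 × 1.675 × 10⁻²⁷ × 2.714 × 10⁻²⁰) = 9.535 × 10⁻²⁴ kg·m/s.
λ = h/p = 6.95 × 10⁻¹¹ m = 69.5 pm.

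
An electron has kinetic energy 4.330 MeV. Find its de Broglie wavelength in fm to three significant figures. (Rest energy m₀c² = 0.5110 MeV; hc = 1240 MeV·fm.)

λ = 258 fm

Total energy E = KE + m₀c² = 4.330 + 0.5110 = 4.8410 MeV.
(pc)² = E² − (m₀c²)² = (4.8410)² − (0.5110)² = 23.17 MeV², so pc = 4.814 MeV.
λ = hc/(pc) = 1240 MeV·fm / 4.814 MeV = 258 fm.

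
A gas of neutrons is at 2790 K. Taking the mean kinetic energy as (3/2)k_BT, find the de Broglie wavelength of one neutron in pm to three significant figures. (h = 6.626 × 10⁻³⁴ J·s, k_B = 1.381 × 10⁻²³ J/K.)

KE = (3/2)k_BT = 1.5 × 1.381 × 10⁻²³ × 2790 = 5.779 × 10⁻²⁰ J.
p = √(2mKE) = √(2 × 1.675 × 10⁻²⁷ × 5.779 × 10⁻²⁰) = 1.391 × 10⁻²³ kg·m/s.
λ = h/p = 4.76 × 10⁻¹¹ m = 47.6 pm.

λ = 47.6 pm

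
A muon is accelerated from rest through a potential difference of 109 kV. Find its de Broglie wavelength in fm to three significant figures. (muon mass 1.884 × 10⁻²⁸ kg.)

λ = 258 fm

KE = eV = 1.602 × 10⁻¹⁹ × 1.090 × 10⁵ = 1.746 × 10⁻¹⁴ J.
p = √(2mKE) = √(2 × 1.884 × 10⁻²⁸ × 1.746 × 10⁻¹⁴) = 2.565 × 10⁻²¹ kg·m/s.
λ = h/p = 6.626 × 10⁻³⁴ / 2.565 × 10⁻²¹ = 2.58 × 10⁻¹³ m = 258 fm.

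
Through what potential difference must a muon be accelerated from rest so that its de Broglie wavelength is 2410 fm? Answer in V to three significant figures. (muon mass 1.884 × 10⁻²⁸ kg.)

V = 1250 V

p = h/λ = 6.626 × 10⁻³⁴ / 2.410 × 10⁻¹² = 2.749 × 10⁻²² kg·m/s.
KE = p²/(2m) = 2.006 × 10⁻¹⁶ J.
V = KE/e = 2.006 × 10⁻¹⁶ / (1.602 × 10⁻¹⁹) = 1250 V.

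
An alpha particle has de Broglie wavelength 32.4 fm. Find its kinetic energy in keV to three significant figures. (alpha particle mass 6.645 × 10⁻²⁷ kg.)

KE = 196 keV

p = h/λ = 6.626 × 10⁻³⁴ / 3.240 × 10⁻¹⁴ = 2.045 × 10⁻²⁰ kg·m/s.
KE = p²/(2m) = (2.045 × 10⁻²⁰)² / (2 × 6.645 × 10⁻²⁷) = 3.147 × 10⁻¹⁴ J = 196 keV.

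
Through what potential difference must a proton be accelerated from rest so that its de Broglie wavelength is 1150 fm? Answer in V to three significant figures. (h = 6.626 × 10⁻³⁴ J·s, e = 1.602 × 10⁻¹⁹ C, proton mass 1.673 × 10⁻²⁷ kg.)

p = h/λ = 6.626 × 10⁻³⁴ / 1.150 × 10⁻¹² = 5.762 × 10⁻²² kg·m/s.
KE = p²/(2m) = 9.922 × 10⁻¹⁷ J.
V = KE/e = 9.922 × 10⁻¹⁷ / (1.602 × 10⁻¹⁹) = 619 V.

V = 619 V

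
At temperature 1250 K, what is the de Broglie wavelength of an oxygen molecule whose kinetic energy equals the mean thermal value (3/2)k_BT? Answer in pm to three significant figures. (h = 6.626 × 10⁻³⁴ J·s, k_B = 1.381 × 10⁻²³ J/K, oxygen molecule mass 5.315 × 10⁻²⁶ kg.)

KE = (3/2)k_BT = 1.5 × 1.381 × 10⁻²³ × 1250 = 2.589 × 10⁻²⁰ J.
p = √(2mKE) = √(2 × 5.315 × 10⁻²⁶ × 2.589 × 10⁻²⁰) = 5.246 × 10⁻²³ kg·m/s.
λ = h/p = 1.26 × 10⁻¹¹ m = 12.6 pm.

λ = 12.6 pm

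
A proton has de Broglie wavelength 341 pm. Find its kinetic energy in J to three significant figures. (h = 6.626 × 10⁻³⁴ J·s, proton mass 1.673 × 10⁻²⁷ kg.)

p = h/λ = 6.626 × 10⁻³⁴ / 3.410 × 10⁻¹⁰ = 1.943 × 10⁻²⁴ kg·m/s.
KE = p²/(2m) = (1.943 × 10⁻²⁴)² / (2 × 1.673 × 10⁻²⁷) = 1.128 × 10⁻²¹ J = 1.13 × 10⁻²¹ J.

KE = 1.13 × 10⁻²¹ J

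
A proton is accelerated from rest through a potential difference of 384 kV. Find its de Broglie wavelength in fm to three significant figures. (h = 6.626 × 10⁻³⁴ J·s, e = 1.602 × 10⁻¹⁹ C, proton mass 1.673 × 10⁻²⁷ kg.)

λ = 46.2 fm

KE = eV = 1.602 × 10⁻¹⁹ × 3.840 × 10⁵ = 6.152 × 10⁻¹⁴ J.
p = √(2mKE) = √(2 × 1.673 × 10⁻²⁷ × 6.152 × 10⁻¹⁴) = 1.435 × 10⁻²⁰ kg·m/s.
λ = h/p = 6.626 × 10⁻³⁴ / 1.435 × 10⁻²⁰ = 4.62 × 10⁻¹⁴ m = 46.2 fm.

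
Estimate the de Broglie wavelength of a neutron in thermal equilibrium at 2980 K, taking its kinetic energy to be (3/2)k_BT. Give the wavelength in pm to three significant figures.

KE = (3/2)k_BT = 1.5 × 1.381 × 10⁻²³ × 2980 = 6.173 × 10⁻²⁰ J.
p = √(2mKE) = √(2 × 1.675 × 10⁻²⁷ × 6.173 × 10⁻²⁰) = 1.438 × 10⁻²³ kg·m/s.
λ = h/p = 4.61 × 10⁻¹¹ m = 46.1 pm.

λ = 46.1 pm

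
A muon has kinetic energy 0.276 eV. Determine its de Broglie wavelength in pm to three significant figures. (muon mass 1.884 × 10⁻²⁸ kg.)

λ = 162 pm

KE = 0.276 eV = 4.422 × 10⁻²⁰ J.
p = √(2mKE) = √(2 × 1.884 × 10⁻²⁸ × 4.422 × 10⁻²⁰) = 4.082 × 10⁻²⁴ kg·m/s.
λ = h/p = 6.626 × 10⁻³⁴ / 4.082 × 10⁻²⁴ = 1.62 × 10⁻¹⁰ m = 162 pm.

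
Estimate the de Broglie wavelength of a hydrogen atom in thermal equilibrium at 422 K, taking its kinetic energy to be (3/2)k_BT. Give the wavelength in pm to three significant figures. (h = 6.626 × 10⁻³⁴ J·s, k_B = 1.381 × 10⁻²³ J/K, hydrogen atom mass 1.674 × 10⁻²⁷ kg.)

KE = (3/2)k_BT = 1.5 × 1.381 × 10⁻²³ × 422 = 8.742 × 10⁻²¹ J.
p = √(2mKE) = √(2 × 1.674 × 10⁻²⁷ × 8.742 × 10⁻²¹) = 5.410 × 10⁻²⁴ kg·m/s.
λ = h/p = 1.22 × 10⁻¹⁰ m = 122 pm.

λ = 122 pm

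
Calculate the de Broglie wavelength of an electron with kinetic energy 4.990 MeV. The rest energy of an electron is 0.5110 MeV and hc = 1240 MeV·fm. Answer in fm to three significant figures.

Total energy E = KE + m₀c² = 4.990 + 0.5110 = 5.5010 MeV.
(pc)² = E² − (m₀c²)² = (5.5010)² − (0.5110)² = 30.00 MeV², so pc = 5.477 MeV.
λ = hc/(pc) = 1240 MeV·fm / 5.477 MeV = 226 fm.

λ = 226 fm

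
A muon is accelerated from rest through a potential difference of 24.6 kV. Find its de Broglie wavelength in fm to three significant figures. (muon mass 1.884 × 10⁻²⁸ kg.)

λ = 544 fm

KE = eV = 1.602 × 10⁻¹⁹ × 2.460 × 10⁴ = 3.941 × 10⁻¹⁵ J.
p = √(2mKE) = √(2 × 1.884 × 10⁻²⁸ × 3.941 × 10⁻¹⁵) = 1.219 × 10⁻²¹ kg·m/s.
λ = h/p = 6.626 × 10⁻³⁴ / 1.219 × 10⁻²¹ = 5.44 × 10⁻¹³ m = 544 fm.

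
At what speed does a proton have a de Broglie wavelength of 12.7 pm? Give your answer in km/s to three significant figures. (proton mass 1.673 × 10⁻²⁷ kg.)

p = h/λ = 6.626 × 10⁻³⁴ / 1.270 × 10⁻¹¹ = 5.217 × 10⁻²³ kg·m/s.
v = p/m = 5.217 × 10⁻²³ / 1.673 × 10⁻²⁷ = 3.12 × 10⁴ m/s = 31.2 km/s.

v = 31.2 km/s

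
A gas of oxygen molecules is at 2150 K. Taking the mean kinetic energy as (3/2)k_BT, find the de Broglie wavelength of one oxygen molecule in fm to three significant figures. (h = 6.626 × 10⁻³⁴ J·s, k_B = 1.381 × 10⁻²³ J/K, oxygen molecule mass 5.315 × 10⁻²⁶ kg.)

λ = 9630 fm

KE = (3/2)k_BT = 1.5 × 1.381 × 10⁻²³ × 2150 = 4.454 × 10⁻²⁰ J.
p = √(2mKE) = √(2 × 5.315 × 10⁻²⁶ × 4.454 × 10⁻²⁰) = 6.881 × 10⁻²³ kg·m/s.
λ = h/p = 9.63 × 10⁻¹² m = 9630 fm.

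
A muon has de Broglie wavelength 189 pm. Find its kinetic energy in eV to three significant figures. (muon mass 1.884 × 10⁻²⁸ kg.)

KE = 0.204 eV

p = h/λ = 6.626 × 10⁻³⁴ / 1.890 × 10⁻¹⁰ = 3.506 × 10⁻²⁴ kg·m/s.
KE = p²/(2m) = (3.506 × 10⁻²⁴)² / (2 × 1.884 × 10⁻²⁸) = 3.262 × 10⁻²⁰ J = 0.204 eV.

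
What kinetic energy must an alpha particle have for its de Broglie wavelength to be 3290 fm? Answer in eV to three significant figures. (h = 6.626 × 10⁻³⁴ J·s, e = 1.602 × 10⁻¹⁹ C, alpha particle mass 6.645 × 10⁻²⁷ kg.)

KE = 19.1 eV

p = h/λ = 6.626 × 10⁻³⁴ / 3.290 × 10⁻¹² = 2.014 × 10⁻²² kg·m/s.
KE = p²/(2m) = (2.014 × 10⁻²²)² / (2 × 6.645 × 10⁻²⁷) = 3.052 × 10⁻¹⁸ J = 19.1 eV.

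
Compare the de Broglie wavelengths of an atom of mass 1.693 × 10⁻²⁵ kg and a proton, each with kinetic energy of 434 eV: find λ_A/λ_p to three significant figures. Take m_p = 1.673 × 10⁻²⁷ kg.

At fixed KE, p = √(2mKE) so λ = h/p ∝ 1/√m.
λ_A/λ_p = √(m_p/m_A) = √(1.673 × 10⁻²⁷/1.693 × 10⁻²⁵) = √(9.882 × 10⁻³) = 0.0994.

λ_A/λ_p = 0.0994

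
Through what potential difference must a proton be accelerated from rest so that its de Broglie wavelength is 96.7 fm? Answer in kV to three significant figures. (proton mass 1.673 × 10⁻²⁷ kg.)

V = 87.6 kV

p = h/λ = 6.626 × 10⁻³⁴ / 9.670 × 10⁻¹⁴ = 6.852 × 10⁻²¹ kg·m/s.
KE = p²/(2m) = 1.403 × 10⁻¹⁴ J.
V = KE/e = 1.403 × 10⁻¹⁴ / (1.602 × 10⁻¹⁹) = 87.6 kV.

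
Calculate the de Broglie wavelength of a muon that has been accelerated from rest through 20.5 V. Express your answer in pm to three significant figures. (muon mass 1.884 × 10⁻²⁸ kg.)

KE = eV = 1.602 × 10⁻¹⁹ × 20.50 = 3.284 × 10⁻¹⁸ J.
p = √(2mKE) = √(2 × 1.884 × 10⁻²⁸ × 3.284 × 10⁻¹⁸) = 3.518 × 10⁻²³ kg·m/s.
λ = h/p = 6.626 × 10⁻³⁴ / 3.518 × 10⁻²³ = 1.88 × 10⁻¹¹ m = 18.8 pm.

λ = 18.8 pm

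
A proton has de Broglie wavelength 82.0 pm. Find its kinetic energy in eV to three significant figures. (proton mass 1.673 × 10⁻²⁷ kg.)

p = h/λ = 6.626 × 10⁻³⁴ / 8.200 × 10⁻¹¹ = 8.080 × 10⁻²⁴ kg·m/s.
KE = p²/(2m) = (8.080 × 10⁻²⁴)² / (2 × 1.673 × 10⁻²⁷) = 1.951 × 10⁻²⁰ J = 0.122 eV.

KE = 0.122 eV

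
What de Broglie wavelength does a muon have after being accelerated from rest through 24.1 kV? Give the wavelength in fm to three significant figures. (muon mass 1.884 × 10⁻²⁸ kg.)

KE = eV = 1.602 × 10⁻¹⁹ × 2.410 × 10⁴ = 3.861 × 10⁻¹⁵ J.
p = √(2mKE) = √(2 × 1.884 × 10⁻²⁸ × 3.861 × 10⁻¹⁵) = 1.206 × 10⁻²¹ kg·m/s.
λ = h/p = 6.626 × 10⁻³⁴ / 1.206 × 10⁻²¹ = 5.49 × 10⁻¹³ m = 549 fm.

λ = 549 fm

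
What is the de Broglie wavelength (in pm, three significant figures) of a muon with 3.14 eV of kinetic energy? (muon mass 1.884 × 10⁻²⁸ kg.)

λ = 48.1 pm

KE = 3.14 eV = 5.030 × 10⁻¹⁹ J.
p = √(2mKE) = √(2 × 1.884 × 10⁻²⁸ × 5.030 × 10⁻¹⁹) = 1.377 × 10⁻²³ kg·m/s.
λ = h/p = 6.626 × 10⁻³⁴ / 1.377 × 10⁻²³ = 4.81 × 10⁻¹¹ m = 48.1 pm.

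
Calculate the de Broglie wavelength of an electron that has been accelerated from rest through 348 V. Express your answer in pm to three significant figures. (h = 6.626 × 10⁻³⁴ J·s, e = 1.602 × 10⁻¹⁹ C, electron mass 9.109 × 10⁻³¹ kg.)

λ = 65.7 pm

KE = eV = 1.602 × 10⁻¹⁹ × 348.0 = 5.575 × 10⁻¹⁷ J.
p = √(2mKE) = √(2 × 9.109 × 10⁻³¹ × 5.575 × 10⁻¹⁷) = 1.008 × 10⁻²³ kg·m/s.
λ = h/p = 6.626 × 10⁻³⁴ / 1.008 × 10⁻²³ = 6.57 × 10⁻¹¹ m = 65.7 pm.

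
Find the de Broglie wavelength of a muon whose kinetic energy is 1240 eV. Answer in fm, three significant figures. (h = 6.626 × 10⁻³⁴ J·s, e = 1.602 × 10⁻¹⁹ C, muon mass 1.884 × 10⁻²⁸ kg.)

KE = 1240 eV = 1.986 × 10⁻¹⁶ J.
p = √(2mKE) = √(2 × 1.884 × 10⁻²⁸ × 1.986 × 10⁻¹⁶) = 2.736 × 10⁻²² kg·m/s.
λ = h/p = 6.626 × 10⁻³⁴ / 2.736 × 10⁻²² = 2.42 × 10⁻¹² m = 2420 fm.

λ = 2420 fm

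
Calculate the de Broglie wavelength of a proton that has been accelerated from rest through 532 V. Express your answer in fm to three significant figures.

λ = 1240 fm

KE = eV = 1.602 × 10⁻¹⁹ × 532.0 = 8.523 × 10⁻¹⁷ J.
p = √(2mKE) = √(2 × 1.673 × 10⁻²⁷ × 8.523 × 10⁻¹⁷) = 5.340 × 10⁻²² kg·m/s.
λ = h/p = 6.626 × 10⁻³⁴ / 5.340 × 10⁻²² = 1.24 × 10⁻¹² m = 1240 fm.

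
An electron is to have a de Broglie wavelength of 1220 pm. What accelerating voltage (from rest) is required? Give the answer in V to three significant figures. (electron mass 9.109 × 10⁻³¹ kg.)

V = 1.01 V

p = h/λ = 6.626 × 10⁻³⁴ / 1.220 × 10⁻⁹ = 5.431 × 10⁻²⁵ kg·m/s.
KE = p²/(2m) = 1.619 × 10⁻¹⁹ J.
V = KE/e = 1.619 × 10⁻¹⁹ / (1.602 × 10⁻¹⁹) = 1.01 V.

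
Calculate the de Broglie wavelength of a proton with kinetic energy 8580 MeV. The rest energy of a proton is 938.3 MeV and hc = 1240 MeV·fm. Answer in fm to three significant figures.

λ = 0.131 fm

Total energy E = KE + m₀c² = 8580 + 938.3 = 9518.3 MeV.
(pc)² = E² − (m₀c²)² = (9518.3)² − (938.3)² = 8.972 × 10⁷ MeV², so pc = 9472 MeV.
λ = hc/(pc) = 1240 MeV·fm / 9472 MeV = 0.131 fm.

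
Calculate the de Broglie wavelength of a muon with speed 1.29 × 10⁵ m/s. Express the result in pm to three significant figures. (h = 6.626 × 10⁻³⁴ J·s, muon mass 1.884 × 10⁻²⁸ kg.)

λ = 27.3 pm

p = mv = 1.884 × 10⁻²⁸ × 1.29 × 10⁵ = 2.430 × 10⁻²³ kg·m/s.
λ = h/p = 6.626 × 10⁻³⁴ / 2.430 × 10⁻²³ = 2.73 × 10⁻¹¹ m = 27.3 pm.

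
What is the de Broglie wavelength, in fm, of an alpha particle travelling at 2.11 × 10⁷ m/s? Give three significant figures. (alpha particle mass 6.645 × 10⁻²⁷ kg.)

p = mv = 6.645 × 10⁻²⁷ × 2.11 × 10⁷ = 1.402 × 10⁻¹⁹ kg·m/s.
λ = h/p = 6.626 × 10⁻³⁴ / 1.402 × 10⁻¹⁹ = 4.73 × 10⁻¹⁵ m = 4.73 fm.

λ = 4.73 fm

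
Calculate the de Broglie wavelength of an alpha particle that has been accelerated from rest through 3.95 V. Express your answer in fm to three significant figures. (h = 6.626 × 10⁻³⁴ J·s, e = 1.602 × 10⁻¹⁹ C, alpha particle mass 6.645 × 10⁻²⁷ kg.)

KE = 2eV = 2 × 1.602 × 10⁻¹⁹ × 3.950 = 1.266 × 10⁻¹⁸ J.
p = √(2mKE) = √(2 × 6.645 × 10⁻²⁷ × 1.266 × 10⁻¹⁸) = 1.297 × 10⁻²² kg·m/s.
λ = h/p = 6.626 × 10⁻³⁴ / 1.297 × 10⁻²² = 5.11 × 10⁻¹² m = 5110 fm.

λ = 5110 fm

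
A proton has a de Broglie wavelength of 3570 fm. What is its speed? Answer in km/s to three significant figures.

v = 111 km/s

p = h/λ = 6.626 × 10⁻³⁴ / 3.570 × 10⁻¹² = 1.856 × 10⁻²² kg·m/s.
v = p/m = 1.856 × 10⁻²² / 1.673 × 10⁻²⁷ = 1.11 × 10⁵ m/s = 111 km/s.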